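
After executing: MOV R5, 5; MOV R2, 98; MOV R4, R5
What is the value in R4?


Register state trace:
  MOV R5, 5  → R5 = 5
  MOV R2, 98  → R2 = 98
  MOV R4, R5  → R4 = 5
Final: R4 = 5

5


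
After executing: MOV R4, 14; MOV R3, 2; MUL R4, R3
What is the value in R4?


Register state trace:
  MOV R4, 14  → R4 = 14
  MOV R3, 2  → R3 = 2
  MUL R4, R3  → R4 = 14 * 2 = 28
Final: R4 = 28

28


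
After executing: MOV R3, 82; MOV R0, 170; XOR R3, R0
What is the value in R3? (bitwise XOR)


Register state trace:
  MOV R3, 82  → R3 = 82 (0b01010010)
  MOV R0, 170  → R0 = 170 (0b10101010)
  XOR R3, R0  → R3 = 82 XOR 170 = 248 (0b11111000)
Final: R3 = 248

248


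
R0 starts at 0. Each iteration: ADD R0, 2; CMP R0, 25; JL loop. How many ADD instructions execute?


Loop trace (R0 starts at 0, target 25, step 2):
  ADD #1: R0 = 0 + 2 = 2  → 2 < 25, loop
  ADD #2: R0 = 2 + 2 = 4  → 4 < 25, loop
  ADD #3: R0 = 4 + 2 = 6  → 6 < 25, loop
  ADD #4: R0 = 6 + 2 = 8  → 8 < 25, loop
  ADD #5: R0 = 8 + 2 = 10  → 10 < 25, loop
  ADD #6: R0 = 10 + 2 = 12  → 12 < 25, loop
  ADD #7: R0 = 12 + 2 = 14  → 14 < 25, loop
  ADD #8: R0 = 14 + 2 = 16  → 16 < 25, loop
  ADD #9: R0 = 16 + 2 = 18  → 18 < 25, loop
  ADD #10: R0 = 18 + 2 = 20  → 20 < 25, loop
  ADD #11: R0 = 20 + 2 = 22  → 22 < 25, loop
  ADD #12: R0 = 22 + 2 = 24  → 24 < 25, loop
  ADD #13: R0 = 24 + 2 = 26  → 26 >= 25, exit
Total ADD instructions: 13

13


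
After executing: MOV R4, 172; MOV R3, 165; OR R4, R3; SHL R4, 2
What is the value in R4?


Register state trace:
  MOV R4, 172  → R4 = 172 (0b10101100)
  MOV R3, 165  → R3 = 165 (0b10100101)
  OR R4, R3  → R4 = 172 OR 165 = 173 (0b10101101)
  SHL R4, 2  → R4 = 173 << 2 = 692
Final: R4 = 692

692


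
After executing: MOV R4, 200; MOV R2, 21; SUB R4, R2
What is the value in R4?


Register state trace:
  MOV R4, 200  → R4 = 200
  MOV R2, 21  → R2 = 21
  SUB R4, R2  → R4 = 200 - 21 = 179
Final: R4 = 179

179


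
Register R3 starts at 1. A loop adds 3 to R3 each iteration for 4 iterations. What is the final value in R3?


Starting value: R3 = 1
  Iter 1: R3 = 1 + 3 = 4
  Iter 2: R3 = 4 + 3 = 7
  Iter 3: R3 = 7 + 3 = 10
  Iter 4: R3 = 10 + 3 = 13
Final: R3 = 13

13


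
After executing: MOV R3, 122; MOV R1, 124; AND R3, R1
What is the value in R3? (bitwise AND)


Register state trace:
  MOV R3, 122  → R3 = 122 (0b01111010)
  MOV R1, 124  → R1 = 124 (0b01111100)
  AND R3, R1  → R3 = 122 AND 124 = 120 (0b01111000)
Final: R3 = 120

120


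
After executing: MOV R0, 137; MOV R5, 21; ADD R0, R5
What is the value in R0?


Register state trace:
  MOV R0, 137  → R0 = 137
  MOV R5, 21  → R5 = 21
  ADD R0, R5  → R0 = 137 + 21 = 158
Final: R0 = 158

158


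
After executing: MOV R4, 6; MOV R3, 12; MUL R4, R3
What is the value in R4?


Register state trace:
  MOV R4, 6  → R4 = 6
  MOV R3, 12  → R3 = 12
  MUL R4, R3  → R4 = 6 * 12 = 72
Final: R4 = 72

72


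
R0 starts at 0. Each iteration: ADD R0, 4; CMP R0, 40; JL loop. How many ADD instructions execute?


Loop trace (R0 starts at 0, target 40, step 4):
  ADD #1: R0 = 0 + 4 = 4  → 4 < 40, loop
  ADD #2: R0 = 4 + 4 = 8  → 8 < 40, loop
  ADD #3: R0 = 8 + 4 = 12  → 12 < 40, loop
  ADD #4: R0 = 12 + 4 = 16  → 16 < 40, loop
  ADD #5: R0 = 16 + 4 = 20  → 20 < 40, loop
  ADD #6: R0 = 20 + 4 = 24  → 24 < 40, loop
  ADD #7: R0 = 24 + 4 = 28  → 28 < 40, loop
  ADD #8: R0 = 28 + 4 = 32  → 32 < 40, loop
  ADD #9: R0 = 32 + 4 = 36  → 36 < 40, loop
  ADD #10: R0 = 36 + 4 = 40  → 40 >= 40, exit
Total ADD instructions: 10

10


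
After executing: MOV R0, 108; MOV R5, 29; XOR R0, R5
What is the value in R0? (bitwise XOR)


Register state trace:
  MOV R0, 108  → R0 = 108 (0b01101100)
  MOV R5, 29  → R5 = 29 (0b00011101)
  XOR R0, R5  → R0 = 108 XOR 29 = 113 (0b01110001)
Final: R0 = 113

113


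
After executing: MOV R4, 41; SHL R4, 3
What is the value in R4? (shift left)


Register state trace:
  MOV R4, 41  → R4 = 41
  SHL R4, 3  → R4 = 41 << 3 = 41 * 2^3 = 328
Final: R4 = 328

328


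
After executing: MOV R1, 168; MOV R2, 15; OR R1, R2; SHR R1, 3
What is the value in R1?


Register state trace:
  MOV R1, 168  → R1 = 168 (0b10101000)
  MOV R2, 15  → R2 = 15 (0b00001111)
  OR R1, R2  → R1 = 168 OR 15 = 175 (0b10101111)
  SHR R1, 3  → R1 = 175 >> 3 = 21
Final: R1 = 21

21


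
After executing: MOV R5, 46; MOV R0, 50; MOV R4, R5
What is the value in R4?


Register state trace:
  MOV R5, 46  → R5 = 46
  MOV R0, 50  → R0 = 50
  MOV R4, R5  → R4 = 46
Final: R4 = 46

46


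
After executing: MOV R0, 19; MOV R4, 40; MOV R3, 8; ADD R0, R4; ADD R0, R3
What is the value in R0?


Register state trace:
  MOV R0, 19  → R0 = 19
  MOV R4, 40  → R4 = 40
  MOV R3, 8  → R3 = 8
  ADD R0, R4  → R0 = 19 + 40 = 59
  ADD R0, R3  → R0 = 59 + 8 = 67
Final: R0 = 67

67


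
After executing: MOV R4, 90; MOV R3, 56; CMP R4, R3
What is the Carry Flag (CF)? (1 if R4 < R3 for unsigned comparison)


Register state trace:
  MOV R4, 90  → R4 = 90
  MOV R3, 56  → R3 = 56
  CMP R4, R3  → unsigned 90 - 56: no borrow
  90 >= 56, so CF = 0
CF = 0

0


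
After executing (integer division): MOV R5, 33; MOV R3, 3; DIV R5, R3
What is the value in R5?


Register state trace:
  MOV R5, 33  → R5 = 33
  MOV R3, 3  → R3 = 3
  DIV R5, R3  → R5 = 33 // 3 = 11
Final: R5 = 11

11


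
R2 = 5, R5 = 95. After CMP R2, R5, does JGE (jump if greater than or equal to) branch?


Trace:
  R2 = 5, R5 = 95
  CMP R2, R5  → compares 5 vs 95
  JGE checks: is 5 greater than or equal to 95?
  5 < 95, so condition is false
Branch taken: No

No


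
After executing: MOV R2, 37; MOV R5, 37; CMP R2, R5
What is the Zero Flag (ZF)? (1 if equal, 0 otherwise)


Register state trace:
  MOV R2, 37  → R2 = 37
  MOV R5, 37  → R5 = 37
  CMP R2, R5  → computes 37 - 37 = 0
  Result is zero, so values are equal
ZF = 1

1


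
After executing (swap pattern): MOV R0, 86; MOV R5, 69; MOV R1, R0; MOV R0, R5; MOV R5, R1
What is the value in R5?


Register state trace (swap pattern):
  MOV R0, 86  → R0 = 86
  MOV R5, 69  → R5 = 69
  MOV R1, R0  → R1 = 86  (save R0)
  MOV R0, R5  → R0 = 69  (R0 gets R5's value)
  MOV R5, R1  → R5 = 86  (R5 gets saved value)
Final: R5 = 86

86


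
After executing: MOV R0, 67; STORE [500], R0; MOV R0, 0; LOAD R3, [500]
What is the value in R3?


Register and memory trace:
  MOV R0, 67  → R0 = 67
  STORE [500], R0  → mem[500] = 67
  MOV R0, 0  → R0 = 0
  LOAD R3, [500]  → R3 = mem[500] = 67
Final: R3 = 67

67


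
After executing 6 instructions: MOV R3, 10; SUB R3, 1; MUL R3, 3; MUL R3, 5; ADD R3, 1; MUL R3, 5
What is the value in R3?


Register state trace:
  MOV R3, 10  → R3 = 10
  SUB R3, 1  → R3 = 10 - 1 = 9
  MUL R3, 3  → R3 = 9 * 3 = 27
  MUL R3, 5  → R3 = 27 * 5 = 135
  ADD R3, 1  → R3 = 135 + 1 = 136
  MUL R3, 5  → R3 = 136 * 5 = 680
Final: R3 = 680

680


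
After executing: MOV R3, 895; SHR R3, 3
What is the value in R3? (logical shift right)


Register state trace:
  MOV R3, 895  → R3 = 895
  SHR R3, 3  → R3 = 895 >> 3 = 895 // 2^3 = 111
Final: R3 = 111

111


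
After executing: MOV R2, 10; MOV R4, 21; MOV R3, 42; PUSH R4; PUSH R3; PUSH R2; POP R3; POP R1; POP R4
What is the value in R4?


Stack trace (top is rightmost):
  MOV R2, 10  → R2 = 10
  MOV R4, 21  → R4 = 21
  MOV R3, 42  → R3 = 42
  PUSH R4  → stack: [21]
  PUSH R3  → stack: [21, 42]
  PUSH R2  → stack: [21, 42, 10]
  POP R3  → R3 = 10, stack: [21, 42]
  POP R1  → R1 = 42, stack: [21]
  POP R4  → R4 = 21, stack: []
Final: R4 = 21

21


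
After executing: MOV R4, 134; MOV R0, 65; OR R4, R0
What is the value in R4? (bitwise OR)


Register state trace:
  MOV R4, 134  → R4 = 134 (0b10000110)
  MOV R0, 65  → R0 = 65 (0b01000001)
  OR R4, R0   → R4 = 134 OR 65 = 199 (0b11000111)
Final: R4 = 199

199


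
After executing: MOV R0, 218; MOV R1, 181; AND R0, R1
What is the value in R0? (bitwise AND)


Register state trace:
  MOV R0, 218  → R0 = 218 (0b11011010)
  MOV R1, 181  → R1 = 181 (0b10110101)
  AND R0, R1  → R0 = 218 AND 181 = 144 (0b10010000)
Final: R0 = 144

144


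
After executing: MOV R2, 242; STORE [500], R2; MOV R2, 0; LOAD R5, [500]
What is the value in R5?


Register and memory trace:
  MOV R2, 242  → R2 = 242
  STORE [500], R2  → mem[500] = 242
  MOV R2, 0  → R2 = 0
  LOAD R5, [500]  → R5 = mem[500] = 242
Final: R5 = 242

242


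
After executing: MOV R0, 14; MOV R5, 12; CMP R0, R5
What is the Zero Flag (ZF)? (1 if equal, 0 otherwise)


Register state trace:
  MOV R0, 14  → R0 = 14
  MOV R5, 12  → R5 = 12
  CMP R0, R5  → computes 14 - 12 = 2
  Result is nonzero, so values are not equal
ZF = 0

0


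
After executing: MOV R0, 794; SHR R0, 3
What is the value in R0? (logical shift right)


Register state trace:
  MOV R0, 794  → R0 = 794
  SHR R0, 3  → R0 = 794 >> 3 = 794 // 2^3 = 99
Final: R0 = 99

99


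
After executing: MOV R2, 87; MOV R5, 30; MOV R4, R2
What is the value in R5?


Register state trace:
  MOV R2, 87  → R2 = 87
  MOV R5, 30  → R5 = 30
  MOV R4, R2  → R4 = 87
Final: R5 = 30

30


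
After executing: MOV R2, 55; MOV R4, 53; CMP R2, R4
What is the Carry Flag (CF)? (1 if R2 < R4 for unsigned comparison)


Register state trace:
  MOV R2, 55  → R2 = 55
  MOV R4, 53  → R4 = 53
  CMP R2, R4  → unsigned 55 - 53: no borrow
  55 >= 53, so CF = 0
CF = 0

0


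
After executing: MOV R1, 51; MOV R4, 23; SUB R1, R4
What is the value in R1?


Register state trace:
  MOV R1, 51  → R1 = 51
  MOV R4, 23  → R4 = 23
  SUB R1, R4  → R1 = 51 - 23 = 28
Final: R1 = 28

28


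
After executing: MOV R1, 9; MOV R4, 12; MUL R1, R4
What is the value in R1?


Register state trace:
  MOV R1, 9  → R1 = 9
  MOV R4, 12  → R4 = 12
  MUL R1, R4  → R1 = 9 * 12 = 108
Final: R1 = 108

108


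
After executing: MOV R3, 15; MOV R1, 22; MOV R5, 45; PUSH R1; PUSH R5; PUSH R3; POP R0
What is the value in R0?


Stack trace (top is rightmost):
  MOV R3, 15  → R3 = 15
  MOV R1, 22  → R1 = 22
  MOV R5, 45  → R5 = 45
  PUSH R1  → stack: [22]
  PUSH R5  → stack: [22, 45]
  PUSH R3  → stack: [22, 45, 15]
  POP R0  → R0 = 15, stack: [22, 45]
Final: R0 = 15

15


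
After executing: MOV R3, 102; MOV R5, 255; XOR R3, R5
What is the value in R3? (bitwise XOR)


Register state trace:
  MOV R3, 102  → R3 = 102 (0b01100110)
  MOV R5, 255  → R5 = 255 (0b11111111)
  XOR R3, R5  → R3 = 102 XOR 255 = 153 (0b10011001)
Final: R3 = 153

153


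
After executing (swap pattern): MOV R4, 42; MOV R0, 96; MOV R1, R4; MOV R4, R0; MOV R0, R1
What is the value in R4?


Register state trace (swap pattern):
  MOV R4, 42  → R4 = 42
  MOV R0, 96  → R0 = 96
  MOV R1, R4  → R1 = 42  (save R4)
  MOV R4, R0  → R4 = 96  (R4 gets R0's value)
  MOV R0, R1  → R0 = 42  (R0 gets saved value)
Final: R4 = 96

96


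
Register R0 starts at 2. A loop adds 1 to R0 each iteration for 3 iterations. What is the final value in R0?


Starting value: R0 = 2
  Iter 1: R0 = 2 + 1 = 3
  Iter 2: R0 = 3 + 1 = 4
  Iter 3: R0 = 4 + 1 = 5
Final: R0 = 5

5


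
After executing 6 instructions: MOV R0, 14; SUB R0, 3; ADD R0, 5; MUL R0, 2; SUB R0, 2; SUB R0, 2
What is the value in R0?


Register state trace:
  MOV R0, 14  → R0 = 14
  SUB R0, 3  → R0 = 14 - 3 = 11
  ADD R0, 5  → R0 = 11 + 5 = 16
  MUL R0, 2  → R0 = 16 * 2 = 32
  SUB R0, 2  → R0 = 32 - 2 = 30
  SUB R0, 2  → R0 = 30 - 2 = 28
Final: R0 = 28

28


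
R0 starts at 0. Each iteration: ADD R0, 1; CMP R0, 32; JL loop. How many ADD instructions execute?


Loop trace (R0 starts at 0, target 32, step 1):
  ADD #1: R0 = 0 + 1 = 1  → 1 < 32, loop
  ADD #2: R0 = 1 + 1 = 2  → 2 < 32, loop
  ADD #3: R0 = 2 + 1 = 3  → 3 < 32, loop
  ADD #4: R0 = 3 + 1 = 4  → 4 < 32, loop
  ADD #5: R0 = 4 + 1 = 5  → 5 < 32, loop
  ADD #6: R0 = 5 + 1 = 6  → 6 < 32, loop
  ADD #7: R0 = 6 + 1 = 7  → 7 < 32, loop
  ADD #8: R0 = 7 + 1 = 8  → 8 < 32, loop
  ADD #9: R0 = 8 + 1 = 9  → 9 < 32, loop
  ADD #10: R0 = 9 + 1 = 10  → 10 < 32, loop
  ADD #11: R0 = 10 + 1 = 11  → 11 < 32, loop
  ADD #12: R0 = 11 + 1 = 12  → 12 < 32, loop
  ADD #13: R0 = 12 + 1 = 13  → 13 < 32, loop
  ADD #14: R0 = 13 + 1 = 14  → 14 < 32, loop
  ADD #15: R0 = 14 + 1 = 15  → 15 < 32, loop
  ADD #16: R0 = 15 + 1 = 16  → 16 < 32, loop
  ADD #17: R0 = 16 + 1 = 17  → 17 < 32, loop
  ADD #18: R0 = 17 + 1 = 18  → 18 < 32, loop
  ADD #19: R0 = 18 + 1 = 19  → 19 < 32, loop
  ADD #20: R0 = 19 + 1 = 20  → 20 < 32, loop
  ADD #21: R0 = 20 + 1 = 21  → 21 < 32, loop
  ADD #22: R0 = 21 + 1 = 22  → 22 < 32, loop
  ADD #23: R0 = 22 + 1 = 23  → 23 < 32, loop
  ADD #24: R0 = 23 + 1 = 24  → 24 < 32, loop
  ADD #25: R0 = 24 + 1 = 25  → 25 < 32, loop
  ADD #26: R0 = 25 + 1 = 26  → 26 < 32, loop
  ADD #27: R0 = 26 + 1 = 27  → 27 < 32, loop
  ADD #28: R0 = 27 + 1 = 28  → 28 < 32, loop
  ADD #29: R0 = 28 + 1 = 29  → 29 < 32, loop
  ADD #30: R0 = 29 + 1 = 30  → 30 < 32, loop
  ADD #31: R0 = 30 + 1 = 31  → 31 < 32, loop
  ADD #32: R0 = 31 + 1 = 32  → 32 >= 32, exit
Total ADD instructions: 32

32


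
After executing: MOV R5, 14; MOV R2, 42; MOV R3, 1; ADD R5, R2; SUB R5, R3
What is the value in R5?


Register state trace:
  MOV R5, 14  → R5 = 14
  MOV R2, 42  → R2 = 42
  MOV R3, 1  → R3 = 1
  ADD R5, R2  → R5 = 14 + 42 = 56
  SUB R5, R3  → R5 = 56 - 1 = 55
Final: R5 = 55

55


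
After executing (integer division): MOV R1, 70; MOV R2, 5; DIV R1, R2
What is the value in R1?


Register state trace:
  MOV R1, 70  → R1 = 70
  MOV R2, 5  → R2 = 5
  DIV R1, R2  → R1 = 70 // 5 = 14
Final: R1 = 14

14


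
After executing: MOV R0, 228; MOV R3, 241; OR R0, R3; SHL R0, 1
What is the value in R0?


Register state trace:
  MOV R0, 228  → R0 = 228 (0b11100100)
  MOV R3, 241  → R3 = 241 (0b11110001)
  OR R0, R3  → R0 = 228 OR 241 = 245 (0b11110101)
  SHL R0, 1  → R0 = 245 << 1 = 490
Final: R0 = 490

490


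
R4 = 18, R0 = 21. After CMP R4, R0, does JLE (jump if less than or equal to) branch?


Trace:
  R4 = 18, R0 = 21
  CMP R4, R0  → compares 18 vs 21
  JLE checks: is 18 less than or equal to 21?
  18 < 21, so condition is true
Branch taken: Yes

Yes


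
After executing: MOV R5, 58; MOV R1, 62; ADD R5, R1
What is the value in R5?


Register state trace:
  MOV R5, 58  → R5 = 58
  MOV R1, 62  → R1 = 62
  ADD R5, R1  → R5 = 58 + 62 = 120
Final: R5 = 120

120


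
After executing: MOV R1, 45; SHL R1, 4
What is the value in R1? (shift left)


Register state trace:
  MOV R1, 45  → R1 = 45
  SHL R1, 4  → R1 = 45 << 4 = 45 * 2^4 = 720
Final: R1 = 720

720


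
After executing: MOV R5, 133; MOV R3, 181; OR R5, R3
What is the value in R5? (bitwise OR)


Register state trace:
  MOV R5, 133  → R5 = 133 (0b10000101)
  MOV R3, 181  → R3 = 181 (0b10110101)
  OR R5, R3   → R5 = 133 OR 181 = 181 (0b10110101)
Final: R5 = 181

181


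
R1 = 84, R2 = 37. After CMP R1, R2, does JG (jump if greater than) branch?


Trace:
  R1 = 84, R2 = 37
  CMP R1, R2  → compares 84 vs 37
  JG checks: is 84 greater than 37?
  84 > 37, so condition is true
Branch taken: Yes

Yes


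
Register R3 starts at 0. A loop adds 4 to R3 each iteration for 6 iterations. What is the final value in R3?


Starting value: R3 = 0
  Iter 1: R3 = 0 + 4 = 4
  Iter 2: R3 = 4 + 4 = 8
  Iter 3: R3 = 8 + 4 = 12
  Iter 4: R3 = 12 + 4 = 16
  Iter 5: R3 = 16 + 4 = 20
  Iter 6: R3 = 20 + 4 = 24
Final: R3 = 24

24


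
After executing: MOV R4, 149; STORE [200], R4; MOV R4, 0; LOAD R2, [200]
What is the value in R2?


Register and memory trace:
  MOV R4, 149  → R4 = 149
  STORE [200], R4  → mem[200] = 149
  MOV R4, 0  → R4 = 0
  LOAD R2, [200]  → R2 = mem[200] = 149
Final: R2 = 149

149


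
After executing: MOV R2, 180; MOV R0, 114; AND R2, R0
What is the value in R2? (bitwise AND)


Register state trace:
  MOV R2, 180  → R2 = 180 (0b10110100)
  MOV R0, 114  → R0 = 114 (0b01110010)
  AND R2, R0  → R2 = 180 AND 114 = 48 (0b00110000)
Final: R2 = 48

48


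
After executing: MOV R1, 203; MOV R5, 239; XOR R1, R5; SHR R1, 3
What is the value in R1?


Register state trace:
  MOV R1, 203  → R1 = 203 (0b11001011)
  MOV R5, 239  → R5 = 239 (0b11101111)
  XOR R1, R5  → R1 = 203 XOR 239 = 36 (0b00100100)
  SHR R1, 3  → R1 = 36 >> 3 = 4
Final: R1 = 4

4


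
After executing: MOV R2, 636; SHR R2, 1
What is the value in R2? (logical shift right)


Register state trace:
  MOV R2, 636  → R2 = 636
  SHR R2, 1  → R2 = 636 >> 1 = 636 // 2^1 = 318
Final: R2 = 318

318


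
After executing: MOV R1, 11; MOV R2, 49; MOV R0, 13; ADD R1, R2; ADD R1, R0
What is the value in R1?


Register state trace:
  MOV R1, 11  → R1 = 11
  MOV R2, 49  → R2 = 49
  MOV R0, 13  → R0 = 13
  ADD R1, R2  → R1 = 11 + 49 = 60
  ADD R1, R0  → R1 = 60 + 13 = 73
Final: R1 = 73

73


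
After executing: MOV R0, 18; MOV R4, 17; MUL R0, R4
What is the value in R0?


Register state trace:
  MOV R0, 18  → R0 = 18
  MOV R4, 17  → R4 = 17
  MUL R0, R4  → R0 = 18 * 17 = 306
Final: R0 = 306

306


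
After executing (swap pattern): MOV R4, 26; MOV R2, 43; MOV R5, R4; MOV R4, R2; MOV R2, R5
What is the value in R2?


Register state trace (swap pattern):
  MOV R4, 26  → R4 = 26
  MOV R2, 43  → R2 = 43
  MOV R5, R4  → R5 = 26  (save R4)
  MOV R4, R2  → R4 = 43  (R4 gets R2's value)
  MOV R2, R5  → R2 = 26  (R2 gets saved value)
Final: R2 = 26

26


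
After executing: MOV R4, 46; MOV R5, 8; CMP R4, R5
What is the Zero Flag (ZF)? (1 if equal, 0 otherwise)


Register state trace:
  MOV R4, 46  → R4 = 46
  MOV R5, 8  → R5 = 8
  CMP R4, R5  → computes 46 - 8 = 38
  Result is nonzero, so values are not equal
ZF = 0

0


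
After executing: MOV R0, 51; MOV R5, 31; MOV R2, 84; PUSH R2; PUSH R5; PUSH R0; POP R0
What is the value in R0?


Stack trace (top is rightmost):
  MOV R0, 51  → R0 = 51
  MOV R5, 31  → R5 = 31
  MOV R2, 84  → R2 = 84
  PUSH R2  → stack: [84]
  PUSH R5  → stack: [84, 31]
  PUSH R0  → stack: [84, 31, 51]
  POP R0  → R0 = 51, stack: [84, 31]
Final: R0 = 51

51


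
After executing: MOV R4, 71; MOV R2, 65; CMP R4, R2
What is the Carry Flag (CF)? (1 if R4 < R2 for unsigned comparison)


Register state trace:
  MOV R4, 71  → R4 = 71
  MOV R2, 65  → R2 = 65
  CMP R4, R2  → unsigned 71 - 65: no borrow
  71 >= 65, so CF = 0
CF = 0

0


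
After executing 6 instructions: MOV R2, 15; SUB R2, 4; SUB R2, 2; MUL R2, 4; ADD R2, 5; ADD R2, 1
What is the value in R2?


Register state trace:
  MOV R2, 15  → R2 = 15
  SUB R2, 4  → R2 = 15 - 4 = 11
  SUB R2, 2  → R2 = 11 - 2 = 9
  MUL R2, 4  → R2 = 9 * 4 = 36
  ADD R2, 5  → R2 = 36 + 5 = 41
  ADD R2, 1  → R2 = 41 + 1 = 42
Final: R2 = 42

42


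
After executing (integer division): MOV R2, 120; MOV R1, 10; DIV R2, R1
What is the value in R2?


Register state trace:
  MOV R2, 120  → R2 = 120
  MOV R1, 10  → R1 = 10
  DIV R2, R1  → R2 = 120 // 10 = 12
Final: R2 = 12

12


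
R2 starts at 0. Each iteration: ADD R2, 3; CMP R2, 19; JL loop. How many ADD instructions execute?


Loop trace (R2 starts at 0, target 19, step 3):
  ADD #1: R2 = 0 + 3 = 3  → 3 < 19, loop
  ADD #2: R2 = 3 + 3 = 6  → 6 < 19, loop
  ADD #3: R2 = 6 + 3 = 9  → 9 < 19, loop
  ADD #4: R2 = 9 + 3 = 12  → 12 < 19, loop
  ADD #5: R2 = 12 + 3 = 15  → 15 < 19, loop
  ADD #6: R2 = 15 + 3 = 18  → 18 < 19, loop
  ADD #7: R2 = 18 + 3 = 21  → 21 >= 19, exit
Total ADD instructions: 7

7


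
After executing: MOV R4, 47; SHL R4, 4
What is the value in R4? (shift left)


Register state trace:
  MOV R4, 47  → R4 = 47
  SHL R4, 4  → R4 = 47 << 4 = 47 * 2^4 = 752
Final: R4 = 752

752


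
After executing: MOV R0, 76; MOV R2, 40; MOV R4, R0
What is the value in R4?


Register state trace:
  MOV R0, 76  → R0 = 76
  MOV R2, 40  → R2 = 40
  MOV R4, R0  → R4 = 76
Final: R4 = 76

76


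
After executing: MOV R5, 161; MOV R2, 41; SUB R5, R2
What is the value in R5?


Register state trace:
  MOV R5, 161  → R5 = 161
  MOV R2, 41  → R2 = 41
  SUB R5, R2  → R5 = 161 - 41 = 120
Final: R5 = 120

120


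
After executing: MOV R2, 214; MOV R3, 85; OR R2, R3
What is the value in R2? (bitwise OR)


Register state trace:
  MOV R2, 214  → R2 = 214 (0b11010110)
  MOV R3, 85  → R3 = 85 (0b01010101)
  OR R2, R3   → R2 = 214 OR 85 = 215 (0b11010111)
Final: R2 = 215

215


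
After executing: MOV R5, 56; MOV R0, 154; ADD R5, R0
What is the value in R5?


Register state trace:
  MOV R5, 56  → R5 = 56
  MOV R0, 154  → R0 = 154
  ADD R5, R0  → R5 = 56 + 154 = 210
Final: R5 = 210

210


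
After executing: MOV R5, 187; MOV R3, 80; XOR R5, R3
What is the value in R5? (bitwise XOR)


Register state trace:
  MOV R5, 187  → R5 = 187 (0b10111011)
  MOV R3, 80  → R3 = 80 (0b01010000)
  XOR R5, R3  → R5 = 187 XOR 80 = 235 (0b11101011)
Final: R5 = 235

235


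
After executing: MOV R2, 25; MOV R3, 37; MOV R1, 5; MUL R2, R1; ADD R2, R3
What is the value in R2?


Register state trace:
  MOV R2, 25  → R2 = 25
  MOV R3, 37  → R3 = 37
  MOV R1, 5  → R1 = 5
  MUL R2, R1  → R2 = 25 * 5 = 125
  ADD R2, R3  → R2 = 125 + 37 = 162
Final: R2 = 162

162


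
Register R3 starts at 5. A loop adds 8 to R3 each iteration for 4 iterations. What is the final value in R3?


Starting value: R3 = 5
  Iter 1: R3 = 5 + 8 = 13
  Iter 2: R3 = 13 + 8 = 21
  Iter 3: R3 = 21 + 8 = 29
  Iter 4: R3 = 29 + 8 = 37
Final: R3 = 37

37


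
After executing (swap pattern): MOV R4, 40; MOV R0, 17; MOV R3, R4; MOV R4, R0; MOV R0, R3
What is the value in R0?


Register state trace (swap pattern):
  MOV R4, 40  → R4 = 40
  MOV R0, 17  → R0 = 17
  MOV R3, R4  → R3 = 40  (save R4)
  MOV R4, R0  → R4 = 17  (R4 gets R0's value)
  MOV R0, R3  → R0 = 40  (R0 gets saved value)
Final: R0 = 40

40


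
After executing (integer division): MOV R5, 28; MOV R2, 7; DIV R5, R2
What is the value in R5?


Register state trace:
  MOV R5, 28  → R5 = 28
  MOV R2, 7  → R2 = 7
  DIV R5, R2  → R5 = 28 // 7 = 4
Final: R5 = 4

4


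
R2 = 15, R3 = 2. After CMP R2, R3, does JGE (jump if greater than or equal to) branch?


Trace:
  R2 = 15, R3 = 2
  CMP R2, R3  → compares 15 vs 2
  JGE checks: is 15 greater than or equal to 2?
  15 > 2, so condition is true
Branch taken: Yes

Yes


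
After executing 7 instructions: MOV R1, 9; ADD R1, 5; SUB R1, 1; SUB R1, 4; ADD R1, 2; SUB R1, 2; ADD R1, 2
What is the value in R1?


Register state trace:
  MOV R1, 9  → R1 = 9
  ADD R1, 5  → R1 = 9 + 5 = 14
  SUB R1, 1  → R1 = 14 - 1 = 13
  SUB R1, 4  → R1 = 13 - 4 = 9
  ADD R1, 2  → R1 = 9 + 2 = 11
  SUB R1, 2  → R1 = 11 - 2 = 9
  ADD R1, 2  → R1 = 9 + 2 = 11
Final: R1 = 11

11


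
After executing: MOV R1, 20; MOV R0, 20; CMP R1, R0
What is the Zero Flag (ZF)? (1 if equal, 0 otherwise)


Register state trace:
  MOV R1, 20  → R1 = 20
  MOV R0, 20  → R0 = 20
  CMP R1, R0  → computes 20 - 20 = 0
  Result is zero, so values are equal
ZF = 1

1


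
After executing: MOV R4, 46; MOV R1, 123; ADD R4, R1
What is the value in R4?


Register state trace:
  MOV R4, 46  → R4 = 46
  MOV R1, 123  → R1 = 123
  ADD R4, R1  → R4 = 46 + 123 = 169
Final: R4 = 169

169


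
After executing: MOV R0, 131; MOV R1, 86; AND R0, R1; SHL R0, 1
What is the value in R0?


Register state trace:
  MOV R0, 131  → R0 = 131 (0b10000011)
  MOV R1, 86  → R1 = 86 (0b01010110)
  AND R0, R1  → R0 = 131 AND 86 = 2 (0b00000010)
  SHL R0, 1  → R0 = 2 << 1 = 4
Final: R0 = 4

4


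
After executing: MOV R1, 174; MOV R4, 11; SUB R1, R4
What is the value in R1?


Register state trace:
  MOV R1, 174  → R1 = 174
  MOV R4, 11  → R4 = 11
  SUB R1, R4  → R1 = 174 - 11 = 163
Final: R1 = 163

163


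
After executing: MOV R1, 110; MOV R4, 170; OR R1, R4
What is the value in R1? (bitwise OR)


Register state trace:
  MOV R1, 110  → R1 = 110 (0b01101110)
  MOV R4, 170  → R4 = 170 (0b10101010)
  OR R1, R4   → R1 = 110 OR 170 = 238 (0b11101110)
Final: R1 = 238

238


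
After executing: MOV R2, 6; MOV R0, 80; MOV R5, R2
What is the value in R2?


Register state trace:
  MOV R2, 6  → R2 = 6
  MOV R0, 80  → R0 = 80
  MOV R5, R2  → R5 = 6
Final: R2 = 6

6


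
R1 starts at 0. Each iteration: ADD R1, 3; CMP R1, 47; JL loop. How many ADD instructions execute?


Loop trace (R1 starts at 0, target 47, step 3):
  ADD #1: R1 = 0 + 3 = 3  → 3 < 47, loop
  ADD #2: R1 = 3 + 3 = 6  → 6 < 47, loop
  ADD #3: R1 = 6 + 3 = 9  → 9 < 47, loop
  ADD #4: R1 = 9 + 3 = 12  → 12 < 47, loop
  ADD #5: R1 = 12 + 3 = 15  → 15 < 47, loop
  ADD #6: R1 = 15 + 3 = 18  → 18 < 47, loop
  ADD #7: R1 = 18 + 3 = 21  → 21 < 47, loop
  ADD #8: R1 = 21 + 3 = 24  → 24 < 47, loop
  ADD #9: R1 = 24 + 3 = 27  → 27 < 47, loop
  ADD #10: R1 = 27 + 3 = 30  → 30 < 47, loop
  ADD #11: R1 = 30 + 3 = 33  → 33 < 47, loop
  ADD #12: R1 = 33 + 3 = 36  → 36 < 47, loop
  ADD #13: R1 = 36 + 3 = 39  → 39 < 47, loop
  ADD #14: R1 = 39 + 3 = 42  → 42 < 47, loop
  ADD #15: R1 = 42 + 3 = 45  → 45 < 47, loop
  ADD #16: R1 = 45 + 3 = 48  → 48 >= 47, exit
Total ADD instructions: 16

16


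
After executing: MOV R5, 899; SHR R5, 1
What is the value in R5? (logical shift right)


Register state trace:
  MOV R5, 899  → R5 = 899
  SHR R5, 1  → R5 = 899 >> 1 = 899 // 2^1 = 449
Final: R5 = 449

449


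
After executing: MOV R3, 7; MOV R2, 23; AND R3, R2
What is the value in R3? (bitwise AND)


Register state trace:
  MOV R3, 7  → R3 = 7 (0b00000111)
  MOV R2, 23  → R2 = 23 (0b00010111)
  AND R3, R2  → R3 = 7 AND 23 = 7 (0b00000111)
Final: R3 = 7

7


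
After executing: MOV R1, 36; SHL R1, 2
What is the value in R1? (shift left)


Register state trace:
  MOV R1, 36  → R1 = 36
  SHL R1, 2  → R1 = 36 << 2 = 36 * 2^2 = 144
Final: R1 = 144

144


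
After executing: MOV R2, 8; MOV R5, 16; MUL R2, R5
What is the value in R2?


Register state trace:
  MOV R2, 8  → R2 = 8
  MOV R5, 16  → R5 = 16
  MUL R2, R5  → R2 = 8 * 16 = 128
Final: R2 = 128

128


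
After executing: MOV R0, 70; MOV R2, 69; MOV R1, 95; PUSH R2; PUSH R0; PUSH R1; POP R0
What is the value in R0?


Stack trace (top is rightmost):
  MOV R0, 70  → R0 = 70
  MOV R2, 69  → R2 = 69
  MOV R1, 95  → R1 = 95
  PUSH R2  → stack: [69]
  PUSH R0  → stack: [69, 70]
  PUSH R1  → stack: [69, 70, 95]
  POP R0  → R0 = 95, stack: [69, 70]
Final: R0 = 95

95


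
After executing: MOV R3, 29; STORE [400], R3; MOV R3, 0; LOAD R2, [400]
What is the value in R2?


Register and memory trace:
  MOV R3, 29  → R3 = 29
  STORE [400], R3  → mem[400] = 29
  MOV R3, 0  → R3 = 0
  LOAD R2, [400]  → R2 = mem[400] = 29
Final: R2 = 29

29


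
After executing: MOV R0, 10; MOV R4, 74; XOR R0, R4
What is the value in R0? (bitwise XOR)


Register state trace:
  MOV R0, 10  → R0 = 10 (0b00001010)
  MOV R4, 74  → R4 = 74 (0b01001010)
  XOR R0, R4  → R0 = 10 XOR 74 = 64 (0b01000000)
Final: R0 = 64

64


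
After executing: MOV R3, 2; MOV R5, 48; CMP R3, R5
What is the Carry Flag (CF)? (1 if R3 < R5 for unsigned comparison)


Register state trace:
  MOV R3, 2  → R3 = 2
  MOV R5, 48  → R5 = 48
  CMP R3, R5  → unsigned 2 - 48: borrow occurs
  2 < 48, so CF = 1
CF = 1

1


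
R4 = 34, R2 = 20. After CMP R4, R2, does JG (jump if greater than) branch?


Trace:
  R4 = 34, R2 = 20
  CMP R4, R2  → compares 34 vs 20
  JG checks: is 34 greater than 20?
  34 > 20, so condition is true
Branch taken: Yes

Yes


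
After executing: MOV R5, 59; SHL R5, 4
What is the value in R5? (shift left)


Register state trace:
  MOV R5, 59  → R5 = 59
  SHL R5, 4  → R5 = 59 << 4 = 59 * 2^4 = 944
Final: R5 = 944

944


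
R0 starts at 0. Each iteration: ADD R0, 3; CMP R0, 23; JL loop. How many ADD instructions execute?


Loop trace (R0 starts at 0, target 23, step 3):
  ADD #1: R0 = 0 + 3 = 3  → 3 < 23, loop
  ADD #2: R0 = 3 + 3 = 6  → 6 < 23, loop
  ADD #3: R0 = 6 + 3 = 9  → 9 < 23, loop
  ADD #4: R0 = 9 + 3 = 12  → 12 < 23, loop
  ADD #5: R0 = 12 + 3 = 15  → 15 < 23, loop
  ADD #6: R0 = 15 + 3 = 18  → 18 < 23, loop
  ADD #7: R0 = 18 + 3 = 21  → 21 < 23, loop
  ADD #8: R0 = 21 + 3 = 24  → 24 >= 23, exit
Total ADD instructions: 8

8


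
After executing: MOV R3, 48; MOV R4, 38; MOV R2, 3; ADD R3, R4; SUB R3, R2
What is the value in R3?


Register state trace:
  MOV R3, 48  → R3 = 48
  MOV R4, 38  → R4 = 38
  MOV R2, 3  → R2 = 3
  ADD R3, R4  → R3 = 48 + 38 = 86
  SUB R3, R2  → R3 = 86 - 3 = 83
Final: R3 = 83

83


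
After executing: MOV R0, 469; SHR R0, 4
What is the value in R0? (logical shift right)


Register state trace:
  MOV R0, 469  → R0 = 469
  SHR R0, 4  → R0 = 469 >> 4 = 469 // 2^4 = 29
Final: R0 = 29

29


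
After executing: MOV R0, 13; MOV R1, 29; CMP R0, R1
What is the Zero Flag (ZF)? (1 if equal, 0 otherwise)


Register state trace:
  MOV R0, 13  → R0 = 13
  MOV R1, 29  → R1 = 29
  CMP R0, R1  → computes 13 - 29 = -16
  Result is nonzero, so values are not equal
ZF = 0

0


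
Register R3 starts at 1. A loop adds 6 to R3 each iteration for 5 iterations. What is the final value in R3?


Starting value: R3 = 1
  Iter 1: R3 = 1 + 6 = 7
  Iter 2: R3 = 7 + 6 = 13
  Iter 3: R3 = 13 + 6 = 19
  Iter 4: R3 = 19 + 6 = 25
  Iter 5: R3 = 25 + 6 = 31
Final: R3 = 31

31


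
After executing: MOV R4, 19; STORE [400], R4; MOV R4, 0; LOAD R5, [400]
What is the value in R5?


Register and memory trace:
  MOV R4, 19  → R4 = 19
  STORE [400], R4  → mem[400] = 19
  MOV R4, 0  → R4 = 0
  LOAD R5, [400]  → R5 = mem[400] = 19
Final: R5 = 19

19


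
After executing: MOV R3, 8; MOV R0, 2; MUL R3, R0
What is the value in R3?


Register state trace:
  MOV R3, 8  → R3 = 8
  MOV R0, 2  → R0 = 2
  MUL R3, R0  → R3 = 8 * 2 = 16
Final: R3 = 16

16


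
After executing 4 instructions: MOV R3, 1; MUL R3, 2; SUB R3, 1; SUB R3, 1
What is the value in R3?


Register state trace:
  MOV R3, 1  → R3 = 1
  MUL R3, 2  → R3 = 1 * 2 = 2
  SUB R3, 1  → R3 = 2 - 1 = 1
  SUB R3, 1  → R3 = 1 - 1 = 0
Final: R3 = 0

0


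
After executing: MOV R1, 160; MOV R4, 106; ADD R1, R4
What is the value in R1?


Register state trace:
  MOV R1, 160  → R1 = 160
  MOV R4, 106  → R4 = 106
  ADD R1, R4  → R1 = 160 + 106 = 266
Final: R1 = 266

266


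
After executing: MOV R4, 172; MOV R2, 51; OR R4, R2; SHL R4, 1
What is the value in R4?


Register state trace:
  MOV R4, 172  → R4 = 172 (0b10101100)
  MOV R2, 51  → R2 = 51 (0b00110011)
  OR R4, R2  → R4 = 172 OR 51 = 191 (0b10111111)
  SHL R4, 1  → R4 = 191 << 1 = 382
Final: R4 = 382

382


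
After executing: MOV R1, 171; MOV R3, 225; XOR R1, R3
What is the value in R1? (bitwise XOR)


Register state trace:
  MOV R1, 171  → R1 = 171 (0b10101011)
  MOV R3, 225  → R3 = 225 (0b11100001)
  XOR R1, R3  → R1 = 171 XOR 225 = 74 (0b01001010)
Final: R1 = 74

74


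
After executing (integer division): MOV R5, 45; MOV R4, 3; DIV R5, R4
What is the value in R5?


Register state trace:
  MOV R5, 45  → R5 = 45
  MOV R4, 3  → R4 = 3
  DIV R5, R4  → R5 = 45 // 3 = 15
Final: R5 = 15

15


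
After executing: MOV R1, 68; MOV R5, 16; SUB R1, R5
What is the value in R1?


Register state trace:
  MOV R1, 68  → R1 = 68
  MOV R5, 16  → R5 = 16
  SUB R1, R5  → R1 = 68 - 16 = 52
Final: R1 = 52

52


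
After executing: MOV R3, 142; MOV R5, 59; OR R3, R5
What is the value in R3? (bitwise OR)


Register state trace:
  MOV R3, 142  → R3 = 142 (0b10001110)
  MOV R5, 59  → R5 = 59 (0b00111011)
  OR R3, R5   → R3 = 142 OR 59 = 191 (0b10111111)
Final: R3 = 191

191


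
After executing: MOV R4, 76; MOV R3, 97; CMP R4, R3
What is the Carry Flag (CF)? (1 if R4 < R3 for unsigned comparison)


Register state trace:
  MOV R4, 76  → R4 = 76
  MOV R3, 97  → R3 = 97
  CMP R4, R3  → unsigned 76 - 97: borrow occurs
  76 < 97, so CF = 1
CF = 1

1


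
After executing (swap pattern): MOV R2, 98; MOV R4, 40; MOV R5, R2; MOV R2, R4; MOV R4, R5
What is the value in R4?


Register state trace (swap pattern):
  MOV R2, 98  → R2 = 98
  MOV R4, 40  → R4 = 40
  MOV R5, R2  → R5 = 98  (save R2)
  MOV R2, R4  → R2 = 40  (R2 gets R4's value)
  MOV R4, R5  → R4 = 98  (R4 gets saved value)
Final: R4 = 98

98


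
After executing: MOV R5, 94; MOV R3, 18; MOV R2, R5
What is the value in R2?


Register state trace:
  MOV R5, 94  → R5 = 94
  MOV R3, 18  → R3 = 18
  MOV R2, R5  → R2 = 94
Final: R2 = 94

94


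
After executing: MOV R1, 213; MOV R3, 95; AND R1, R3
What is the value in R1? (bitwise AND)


Register state trace:
  MOV R1, 213  → R1 = 213 (0b11010101)
  MOV R3, 95  → R3 = 95 (0b01011111)
  AND R1, R3  → R1 = 213 AND 95 = 85 (0b01010101)
Final: R1 = 85

85


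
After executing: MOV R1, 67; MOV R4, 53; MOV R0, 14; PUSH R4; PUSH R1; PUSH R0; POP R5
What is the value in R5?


Stack trace (top is rightmost):
  MOV R1, 67  → R1 = 67
  MOV R4, 53  → R4 = 53
  MOV R0, 14  → R0 = 14
  PUSH R4  → stack: [53]
  PUSH R1  → stack: [53, 67]
  PUSH R0  → stack: [53, 67, 14]
  POP R5  → R5 = 14, stack: [53, 67]
Final: R5 = 14

14


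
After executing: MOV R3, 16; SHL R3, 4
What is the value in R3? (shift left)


Register state trace:
  MOV R3, 16  → R3 = 16
  SHL R3, 4  → R3 = 16 << 4 = 16 * 2^4 = 256
Final: R3 = 256

256


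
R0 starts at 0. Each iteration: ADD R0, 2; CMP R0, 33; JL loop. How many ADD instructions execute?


Loop trace (R0 starts at 0, target 33, step 2):
  ADD #1: R0 = 0 + 2 = 2  → 2 < 33, loop
  ADD #2: R0 = 2 + 2 = 4  → 4 < 33, loop
  ADD #3: R0 = 4 + 2 = 6  → 6 < 33, loop
  ADD #4: R0 = 6 + 2 = 8  → 8 < 33, loop
  ADD #5: R0 = 8 + 2 = 10  → 10 < 33, loop
  ADD #6: R0 = 10 + 2 = 12  → 12 < 33, loop
  ADD #7: R0 = 12 + 2 = 14  → 14 < 33, loop
  ADD #8: R0 = 14 + 2 = 16  → 16 < 33, loop
  ADD #9: R0 = 16 + 2 = 18  → 18 < 33, loop
  ADD #10: R0 = 18 + 2 = 20  → 20 < 33, loop
  ADD #11: R0 = 20 + 2 = 22  → 22 < 33, loop
  ADD #12: R0 = 22 + 2 = 24  → 24 < 33, loop
  ADD #13: R0 = 24 + 2 = 26  → 26 < 33, loop
  ADD #14: R0 = 26 + 2 = 28  → 28 < 33, loop
  ADD #15: R0 = 28 + 2 = 30  → 30 < 33, loop
  ADD #16: R0 = 30 + 2 = 32  → 32 < 33, loop
  ADD #17: R0 = 32 + 2 = 34  → 34 >= 33, exit
Total ADD instructions: 17

17


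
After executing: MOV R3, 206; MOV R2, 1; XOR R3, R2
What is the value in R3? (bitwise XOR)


Register state trace:
  MOV R3, 206  → R3 = 206 (0b11001110)
  MOV R2, 1  → R2 = 1 (0b00000001)
  XOR R3, R2  → R3 = 206 XOR 1 = 207 (0b11001111)
Final: R3 = 207

207


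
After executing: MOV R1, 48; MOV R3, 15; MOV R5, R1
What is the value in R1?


Register state trace:
  MOV R1, 48  → R1 = 48
  MOV R3, 15  → R3 = 15
  MOV R5, R1  → R5 = 48
Final: R1 = 48

48


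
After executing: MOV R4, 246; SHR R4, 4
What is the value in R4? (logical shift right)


Register state trace:
  MOV R4, 246  → R4 = 246
  SHR R4, 4  → R4 = 246 >> 4 = 246 // 2^4 = 15
Final: R4 = 15

15


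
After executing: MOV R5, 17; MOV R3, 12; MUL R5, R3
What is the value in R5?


Register state trace:
  MOV R5, 17  → R5 = 17
  MOV R3, 12  → R3 = 12
  MUL R5, R3  → R5 = 17 * 12 = 204
Final: R5 = 204

204


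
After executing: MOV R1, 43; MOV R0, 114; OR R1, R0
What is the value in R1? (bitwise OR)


Register state trace:
  MOV R1, 43  → R1 = 43 (0b00101011)
  MOV R0, 114  → R0 = 114 (0b01110010)
  OR R1, R0   → R1 = 43 OR 114 = 123 (0b01111011)
Final: R1 = 123

123


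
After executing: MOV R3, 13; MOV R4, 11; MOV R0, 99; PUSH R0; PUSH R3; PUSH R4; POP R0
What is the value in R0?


Stack trace (top is rightmost):
  MOV R3, 13  → R3 = 13
  MOV R4, 11  → R4 = 11
  MOV R0, 99  → R0 = 99
  PUSH R0  → stack: [99]
  PUSH R3  → stack: [99, 13]
  PUSH R4  → stack: [99, 13, 11]
  POP R0  → R0 = 11, stack: [99, 13]
Final: R0 = 11

11


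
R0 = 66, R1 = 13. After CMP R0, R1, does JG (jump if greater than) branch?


Trace:
  R0 = 66, R1 = 13
  CMP R0, R1  → compares 66 vs 13
  JG checks: is 66 greater than 13?
  66 > 13, so condition is true
Branch taken: Yes

Yes


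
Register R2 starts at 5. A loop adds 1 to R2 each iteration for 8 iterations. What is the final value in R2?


Starting value: R2 = 5
  Iter 1: R2 = 5 + 1 = 6
  Iter 2: R2 = 6 + 1 = 7
  Iter 3: R2 = 7 + 1 = 8
  Iter 4: R2 = 8 + 1 = 9
  Iter 5: R2 = 9 + 1 = 10
  Iter 6: R2 = 10 + 1 = 11
  Iter 7: R2 = 11 + 1 = 12
  Iter 8: R2 = 12 + 1 = 13
Final: R2 = 13

13


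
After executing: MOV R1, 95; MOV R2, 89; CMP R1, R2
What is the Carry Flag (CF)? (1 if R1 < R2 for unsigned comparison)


Register state trace:
  MOV R1, 95  → R1 = 95
  MOV R2, 89  → R2 = 89
  CMP R1, R2  → unsigned 95 - 89: no borrow
  95 >= 89, so CF = 0
CF = 0

0


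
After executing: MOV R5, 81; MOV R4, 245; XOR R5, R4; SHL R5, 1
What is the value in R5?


Register state trace:
  MOV R5, 81  → R5 = 81 (0b01010001)
  MOV R4, 245  → R4 = 245 (0b11110101)
  XOR R5, R4  → R5 = 81 XOR 245 = 164 (0b10100100)
  SHL R5, 1  → R5 = 164 << 1 = 328
Final: R5 = 328

328


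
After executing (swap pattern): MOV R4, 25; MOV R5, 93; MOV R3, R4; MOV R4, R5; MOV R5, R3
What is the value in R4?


Register state trace (swap pattern):
  MOV R4, 25  → R4 = 25
  MOV R5, 93  → R5 = 93
  MOV R3, R4  → R3 = 25  (save R4)
  MOV R4, R5  → R4 = 93  (R4 gets R5's value)
  MOV R5, R3  → R5 = 25  (R5 gets saved value)
Final: R4 = 93

93


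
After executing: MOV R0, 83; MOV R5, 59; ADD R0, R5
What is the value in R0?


Register state trace:
  MOV R0, 83  → R0 = 83
  MOV R5, 59  → R5 = 59
  ADD R0, R5  → R0 = 83 + 59 = 142
Final: R0 = 142

142


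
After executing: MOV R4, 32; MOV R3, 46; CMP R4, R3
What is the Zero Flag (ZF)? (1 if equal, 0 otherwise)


Register state trace:
  MOV R4, 32  → R4 = 32
  MOV R3, 46  → R3 = 46
  CMP R4, R3  → computes 32 - 46 = -14
  Result is nonzero, so values are not equal
ZF = 0

0


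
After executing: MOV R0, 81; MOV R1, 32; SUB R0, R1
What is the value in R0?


Register state trace:
  MOV R0, 81  → R0 = 81
  MOV R1, 32  → R1 = 32
  SUB R0, R1  → R0 = 81 - 32 = 49
Final: R0 = 49

49


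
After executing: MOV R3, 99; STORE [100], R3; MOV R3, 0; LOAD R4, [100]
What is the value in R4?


Register and memory trace:
  MOV R3, 99  → R3 = 99
  STORE [100], R3  → mem[100] = 99
  MOV R3, 0  → R3 = 0
  LOAD R4, [100]  → R4 = mem[100] = 99
Final: R4 = 99

99


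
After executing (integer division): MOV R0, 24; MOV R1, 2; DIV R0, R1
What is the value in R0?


Register state trace:
  MOV R0, 24  → R0 = 24
  MOV R1, 2  → R1 = 2
  DIV R0, R1  → R0 = 24 // 2 = 12
Final: R0 = 12

12


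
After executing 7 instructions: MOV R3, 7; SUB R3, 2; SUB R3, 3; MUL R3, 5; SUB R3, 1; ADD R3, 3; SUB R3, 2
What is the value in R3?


Register state trace:
  MOV R3, 7  → R3 = 7
  SUB R3, 2  → R3 = 7 - 2 = 5
  SUB R3, 3  → R3 = 5 - 3 = 2
  MUL R3, 5  → R3 = 2 * 5 = 10
  SUB R3, 1  → R3 = 10 - 1 = 9
  ADD R3, 3  → R3 = 9 + 3 = 12
  SUB R3, 2  → R3 = 12 - 2 = 10
Final: R3 = 10

10


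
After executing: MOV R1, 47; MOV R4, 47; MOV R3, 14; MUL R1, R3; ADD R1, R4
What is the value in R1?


Register state trace:
  MOV R1, 47  → R1 = 47
  MOV R4, 47  → R4 = 47
  MOV R3, 14  → R3 = 14
  MUL R1, R3  → R1 = 47 * 14 = 658
  ADD R1, R4  → R1 = 658 + 47 = 705
Final: R1 = 705

705


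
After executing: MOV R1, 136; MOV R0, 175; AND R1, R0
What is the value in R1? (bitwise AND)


Register state trace:
  MOV R1, 136  → R1 = 136 (0b10001000)
  MOV R0, 175  → R0 = 175 (0b10101111)
  AND R1, R0  → R1 = 136 AND 175 = 136 (0b10001000)
Final: R1 = 136

136
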